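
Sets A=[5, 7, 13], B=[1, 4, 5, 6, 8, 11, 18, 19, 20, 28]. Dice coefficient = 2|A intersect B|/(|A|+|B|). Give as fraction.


A intersect B = [5]
|A intersect B| = 1
|A| = 3, |B| = 10
Dice = 2*1 / (3+10)
= 2 / 13 = 2/13

2/13


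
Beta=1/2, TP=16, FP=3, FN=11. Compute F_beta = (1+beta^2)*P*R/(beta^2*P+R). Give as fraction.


P = TP/(TP+FP) = 16/19 = 16/19
R = TP/(TP+FN) = 16/27 = 16/27
beta^2 = 1/2^2 = 1/4
(1 + beta^2) = 5/4
Numerator = (1+beta^2)*P*R = 320/513
Denominator = beta^2*P + R = 4/19 + 16/27 = 412/513
F_beta = 80/103

80/103


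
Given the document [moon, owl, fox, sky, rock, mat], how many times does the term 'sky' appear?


Document has 6 words
Scanning for 'sky':
Found at positions: [3]
Count = 1

1


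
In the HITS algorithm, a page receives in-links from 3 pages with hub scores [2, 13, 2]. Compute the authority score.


Authority = sum of hub scores of in-linkers
In-link 1: hub score = 2
In-link 2: hub score = 13
In-link 3: hub score = 2
Authority = 2 + 13 + 2 = 17

17


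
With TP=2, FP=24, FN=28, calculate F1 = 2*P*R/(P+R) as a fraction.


F1 = 2 * P * R / (P + R)
P = TP/(TP+FP) = 2/26 = 1/13
R = TP/(TP+FN) = 2/30 = 1/15
2 * P * R = 2 * 1/13 * 1/15 = 2/195
P + R = 1/13 + 1/15 = 28/195
F1 = 2/195 / 28/195 = 1/14

1/14


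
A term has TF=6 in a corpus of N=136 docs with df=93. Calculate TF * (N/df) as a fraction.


TF * (N/df)
= 6 * (136/93)
= 6 * 136/93
= 272/31

272/31


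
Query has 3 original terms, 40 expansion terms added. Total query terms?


Original terms: 3
Expansion terms: 40
Total = 3 + 40 = 43

43


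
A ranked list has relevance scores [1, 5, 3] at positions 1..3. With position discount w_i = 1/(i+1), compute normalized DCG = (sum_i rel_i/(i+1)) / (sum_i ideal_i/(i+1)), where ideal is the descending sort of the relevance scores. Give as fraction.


Position discount weights w_i = 1/(i+1) for i=1..3:
Weights = [1/2, 1/3, 1/4]
Actual relevance: [1, 5, 3]
DCG = 1/2 + 5/3 + 3/4 = 35/12
Ideal relevance (sorted desc): [5, 3, 1]
Ideal DCG = 5/2 + 3/3 + 1/4 = 15/4
nDCG = DCG / ideal_DCG = 35/12 / 15/4 = 7/9

7/9


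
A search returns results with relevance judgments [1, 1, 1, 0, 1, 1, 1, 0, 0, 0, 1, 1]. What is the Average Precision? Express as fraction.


Computing P@k for each relevant position:
Position 1: relevant, P@1 = 1/1 = 1
Position 2: relevant, P@2 = 2/2 = 1
Position 3: relevant, P@3 = 3/3 = 1
Position 4: not relevant
Position 5: relevant, P@5 = 4/5 = 4/5
Position 6: relevant, P@6 = 5/6 = 5/6
Position 7: relevant, P@7 = 6/7 = 6/7
Position 8: not relevant
Position 9: not relevant
Position 10: not relevant
Position 11: relevant, P@11 = 7/11 = 7/11
Position 12: relevant, P@12 = 8/12 = 2/3
Sum of P@k = 1 + 1 + 1 + 4/5 + 5/6 + 6/7 + 7/11 + 2/3 = 5231/770
AP = 5231/770 / 8 = 5231/6160

5231/6160


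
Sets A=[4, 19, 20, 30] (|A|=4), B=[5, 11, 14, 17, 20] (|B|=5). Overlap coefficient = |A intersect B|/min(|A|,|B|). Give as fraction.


A intersect B = [20]
|A intersect B| = 1
min(|A|, |B|) = min(4, 5) = 4
Overlap = 1 / 4 = 1/4

1/4


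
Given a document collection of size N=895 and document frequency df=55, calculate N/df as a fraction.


IDF ratio = N / df
= 895 / 55
= 179/11

179/11


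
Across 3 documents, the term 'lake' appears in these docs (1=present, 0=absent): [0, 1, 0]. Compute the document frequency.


Checking each document for 'lake':
Doc 1: absent
Doc 2: present
Doc 3: absent
df = sum of presences = 0 + 1 + 0 = 1

1


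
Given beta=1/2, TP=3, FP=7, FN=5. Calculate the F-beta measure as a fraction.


P = TP/(TP+FP) = 3/10 = 3/10
R = TP/(TP+FN) = 3/8 = 3/8
beta^2 = 1/2^2 = 1/4
(1 + beta^2) = 5/4
Numerator = (1+beta^2)*P*R = 9/64
Denominator = beta^2*P + R = 3/40 + 3/8 = 9/20
F_beta = 5/16

5/16


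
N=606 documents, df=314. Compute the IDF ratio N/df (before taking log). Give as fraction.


IDF ratio = N / df
= 606 / 314
= 303/157

303/157


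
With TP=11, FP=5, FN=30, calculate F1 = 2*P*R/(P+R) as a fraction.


F1 = 2 * P * R / (P + R)
P = TP/(TP+FP) = 11/16 = 11/16
R = TP/(TP+FN) = 11/41 = 11/41
2 * P * R = 2 * 11/16 * 11/41 = 121/328
P + R = 11/16 + 11/41 = 627/656
F1 = 121/328 / 627/656 = 22/57

22/57


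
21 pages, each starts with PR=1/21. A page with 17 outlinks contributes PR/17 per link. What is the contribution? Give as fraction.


Initial PR = 1/21 = 1/21
Outlinks = 17
Contribution per link = PR / outlinks
= 1/21 / 17
= 1/357

1/357


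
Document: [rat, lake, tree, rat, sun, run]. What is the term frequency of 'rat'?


Document has 6 words
Scanning for 'rat':
Found at positions: [0, 3]
Count = 2

2


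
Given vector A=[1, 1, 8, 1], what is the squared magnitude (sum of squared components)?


|A|^2 = sum of squared components
A[0]^2 = 1^2 = 1
A[1]^2 = 1^2 = 1
A[2]^2 = 8^2 = 64
A[3]^2 = 1^2 = 1
Sum = 1 + 1 + 64 + 1 = 67

67


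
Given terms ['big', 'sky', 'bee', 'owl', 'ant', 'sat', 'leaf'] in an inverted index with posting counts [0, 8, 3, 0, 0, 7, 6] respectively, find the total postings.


Summing posting list sizes:
'big': 0 postings
'sky': 8 postings
'bee': 3 postings
'owl': 0 postings
'ant': 0 postings
'sat': 7 postings
'leaf': 6 postings
Total = 0 + 8 + 3 + 0 + 0 + 7 + 6 = 24

24


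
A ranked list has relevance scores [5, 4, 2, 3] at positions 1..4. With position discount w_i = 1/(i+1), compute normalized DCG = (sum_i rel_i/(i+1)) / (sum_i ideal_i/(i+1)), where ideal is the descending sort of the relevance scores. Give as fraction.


Position discount weights w_i = 1/(i+1) for i=1..4:
Weights = [1/2, 1/3, 1/4, 1/5]
Actual relevance: [5, 4, 2, 3]
DCG = 5/2 + 4/3 + 2/4 + 3/5 = 74/15
Ideal relevance (sorted desc): [5, 4, 3, 2]
Ideal DCG = 5/2 + 4/3 + 3/4 + 2/5 = 299/60
nDCG = DCG / ideal_DCG = 74/15 / 299/60 = 296/299

296/299


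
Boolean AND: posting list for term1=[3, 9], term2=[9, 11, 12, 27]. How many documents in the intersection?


Boolean AND: find intersection of posting lists
term1 docs: [3, 9]
term2 docs: [9, 11, 12, 27]
Intersection: [9]
|intersection| = 1

1


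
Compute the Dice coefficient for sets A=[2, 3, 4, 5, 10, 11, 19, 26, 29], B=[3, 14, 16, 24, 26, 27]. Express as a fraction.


A intersect B = [3, 26]
|A intersect B| = 2
|A| = 9, |B| = 6
Dice = 2*2 / (9+6)
= 4 / 15 = 4/15

4/15


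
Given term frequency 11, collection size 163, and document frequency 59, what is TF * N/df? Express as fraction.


TF * (N/df)
= 11 * (163/59)
= 11 * 163/59
= 1793/59

1793/59


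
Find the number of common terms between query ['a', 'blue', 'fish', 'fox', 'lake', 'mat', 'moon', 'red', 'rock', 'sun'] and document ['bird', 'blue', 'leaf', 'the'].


Query terms: ['a', 'blue', 'fish', 'fox', 'lake', 'mat', 'moon', 'red', 'rock', 'sun']
Document terms: ['bird', 'blue', 'leaf', 'the']
Common terms: ['blue']
Overlap count = 1

1


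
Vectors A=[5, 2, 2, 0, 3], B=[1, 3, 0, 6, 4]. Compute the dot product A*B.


Dot product = sum of element-wise products
A[0]*B[0] = 5*1 = 5
A[1]*B[1] = 2*3 = 6
A[2]*B[2] = 2*0 = 0
A[3]*B[3] = 0*6 = 0
A[4]*B[4] = 3*4 = 12
Sum = 5 + 6 + 0 + 0 + 12 = 23

23


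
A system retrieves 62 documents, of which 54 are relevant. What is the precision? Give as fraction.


Precision = relevant_retrieved / total_retrieved
= 54 / 62
= 54 / (54 + 8)
= 27/31

27/31


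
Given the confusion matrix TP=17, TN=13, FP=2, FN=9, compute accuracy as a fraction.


Accuracy = (TP + TN) / (TP + TN + FP + FN)
TP + TN = 17 + 13 = 30
Total = 17 + 13 + 2 + 9 = 41
Accuracy = 30 / 41 = 30/41

30/41


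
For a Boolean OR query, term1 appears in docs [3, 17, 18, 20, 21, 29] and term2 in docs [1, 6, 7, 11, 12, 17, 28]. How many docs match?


Boolean OR: find union of posting lists
term1 docs: [3, 17, 18, 20, 21, 29]
term2 docs: [1, 6, 7, 11, 12, 17, 28]
Union: [1, 3, 6, 7, 11, 12, 17, 18, 20, 21, 28, 29]
|union| = 12

12


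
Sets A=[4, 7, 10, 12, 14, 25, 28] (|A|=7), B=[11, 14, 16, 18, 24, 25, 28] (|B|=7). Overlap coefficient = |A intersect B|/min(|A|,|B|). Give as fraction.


A intersect B = [14, 25, 28]
|A intersect B| = 3
min(|A|, |B|) = min(7, 7) = 7
Overlap = 3 / 7 = 3/7

3/7


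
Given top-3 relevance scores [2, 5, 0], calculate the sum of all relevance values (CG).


Cumulative Gain = sum of relevance scores
Position 1: rel=2, running sum=2
Position 2: rel=5, running sum=7
Position 3: rel=0, running sum=7
CG = 7

7


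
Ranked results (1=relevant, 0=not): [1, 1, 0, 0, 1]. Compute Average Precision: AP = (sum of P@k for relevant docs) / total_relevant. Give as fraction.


Computing P@k for each relevant position:
Position 1: relevant, P@1 = 1/1 = 1
Position 2: relevant, P@2 = 2/2 = 1
Position 3: not relevant
Position 4: not relevant
Position 5: relevant, P@5 = 3/5 = 3/5
Sum of P@k = 1 + 1 + 3/5 = 13/5
AP = 13/5 / 3 = 13/15

13/15


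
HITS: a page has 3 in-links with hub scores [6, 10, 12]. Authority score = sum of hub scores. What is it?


Authority = sum of hub scores of in-linkers
In-link 1: hub score = 6
In-link 2: hub score = 10
In-link 3: hub score = 12
Authority = 6 + 10 + 12 = 28

28


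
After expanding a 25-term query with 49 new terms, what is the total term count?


Original terms: 25
Expansion terms: 49
Total = 25 + 49 = 74

74


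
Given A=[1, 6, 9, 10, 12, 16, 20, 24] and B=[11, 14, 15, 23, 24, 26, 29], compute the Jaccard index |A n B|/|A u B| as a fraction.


A intersect B = [24]
|A intersect B| = 1
A union B = [1, 6, 9, 10, 11, 12, 14, 15, 16, 20, 23, 24, 26, 29]
|A union B| = 14
Jaccard = 1/14 = 1/14

1/14


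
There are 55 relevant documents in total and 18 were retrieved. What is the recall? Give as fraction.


Recall = retrieved_relevant / total_relevant
= 18 / 55
= 18 / (18 + 37)
= 18/55

18/55


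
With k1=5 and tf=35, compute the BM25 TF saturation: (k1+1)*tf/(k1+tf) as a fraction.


BM25 TF component = (k1+1)*tf / (k1+tf)
k1 = 5, tf = 35
Numerator = (5+1)*35 = 210
Denominator = 5 + 35 = 40
= 210/40 = 21/4

21/4


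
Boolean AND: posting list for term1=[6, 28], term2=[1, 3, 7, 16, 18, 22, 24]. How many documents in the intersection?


Boolean AND: find intersection of posting lists
term1 docs: [6, 28]
term2 docs: [1, 3, 7, 16, 18, 22, 24]
Intersection: []
|intersection| = 0

0


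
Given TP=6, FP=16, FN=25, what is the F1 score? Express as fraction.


F1 = 2 * P * R / (P + R)
P = TP/(TP+FP) = 6/22 = 3/11
R = TP/(TP+FN) = 6/31 = 6/31
2 * P * R = 2 * 3/11 * 6/31 = 36/341
P + R = 3/11 + 6/31 = 159/341
F1 = 36/341 / 159/341 = 12/53

12/53


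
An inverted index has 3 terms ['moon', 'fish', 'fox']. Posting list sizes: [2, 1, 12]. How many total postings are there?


Summing posting list sizes:
'moon': 2 postings
'fish': 1 postings
'fox': 12 postings
Total = 2 + 1 + 12 = 15

15


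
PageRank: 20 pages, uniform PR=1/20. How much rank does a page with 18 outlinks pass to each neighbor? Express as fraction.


Initial PR = 1/20 = 1/20
Outlinks = 18
Contribution per link = PR / outlinks
= 1/20 / 18
= 1/360

1/360


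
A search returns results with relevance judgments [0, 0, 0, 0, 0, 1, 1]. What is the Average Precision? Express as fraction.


Computing P@k for each relevant position:
Position 1: not relevant
Position 2: not relevant
Position 3: not relevant
Position 4: not relevant
Position 5: not relevant
Position 6: relevant, P@6 = 1/6 = 1/6
Position 7: relevant, P@7 = 2/7 = 2/7
Sum of P@k = 1/6 + 2/7 = 19/42
AP = 19/42 / 2 = 19/84

19/84


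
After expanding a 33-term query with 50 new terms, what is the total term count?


Original terms: 33
Expansion terms: 50
Total = 33 + 50 = 83

83


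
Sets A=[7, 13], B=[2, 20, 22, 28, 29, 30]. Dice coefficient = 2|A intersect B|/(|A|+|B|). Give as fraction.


A intersect B = []
|A intersect B| = 0
|A| = 2, |B| = 6
Dice = 2*0 / (2+6)
= 0 / 8 = 0

0


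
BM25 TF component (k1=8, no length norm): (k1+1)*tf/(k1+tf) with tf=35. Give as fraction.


BM25 TF component = (k1+1)*tf / (k1+tf)
k1 = 8, tf = 35
Numerator = (8+1)*35 = 315
Denominator = 8 + 35 = 43
= 315/43 = 315/43

315/43


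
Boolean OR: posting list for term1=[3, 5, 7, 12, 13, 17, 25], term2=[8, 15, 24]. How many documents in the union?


Boolean OR: find union of posting lists
term1 docs: [3, 5, 7, 12, 13, 17, 25]
term2 docs: [8, 15, 24]
Union: [3, 5, 7, 8, 12, 13, 15, 17, 24, 25]
|union| = 10

10


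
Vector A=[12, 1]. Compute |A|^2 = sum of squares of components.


|A|^2 = sum of squared components
A[0]^2 = 12^2 = 144
A[1]^2 = 1^2 = 1
Sum = 144 + 1 = 145

145


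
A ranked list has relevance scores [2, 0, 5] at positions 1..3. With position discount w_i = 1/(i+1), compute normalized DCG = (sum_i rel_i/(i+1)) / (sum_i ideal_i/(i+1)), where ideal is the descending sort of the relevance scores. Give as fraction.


Position discount weights w_i = 1/(i+1) for i=1..3:
Weights = [1/2, 1/3, 1/4]
Actual relevance: [2, 0, 5]
DCG = 2/2 + 0/3 + 5/4 = 9/4
Ideal relevance (sorted desc): [5, 2, 0]
Ideal DCG = 5/2 + 2/3 + 0/4 = 19/6
nDCG = DCG / ideal_DCG = 9/4 / 19/6 = 27/38

27/38


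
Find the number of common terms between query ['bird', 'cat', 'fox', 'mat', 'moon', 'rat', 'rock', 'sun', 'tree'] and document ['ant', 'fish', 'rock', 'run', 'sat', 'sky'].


Query terms: ['bird', 'cat', 'fox', 'mat', 'moon', 'rat', 'rock', 'sun', 'tree']
Document terms: ['ant', 'fish', 'rock', 'run', 'sat', 'sky']
Common terms: ['rock']
Overlap count = 1

1


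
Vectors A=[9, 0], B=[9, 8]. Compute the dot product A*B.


Dot product = sum of element-wise products
A[0]*B[0] = 9*9 = 81
A[1]*B[1] = 0*8 = 0
Sum = 81 + 0 = 81

81


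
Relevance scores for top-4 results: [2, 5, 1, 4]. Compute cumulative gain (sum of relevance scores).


Cumulative Gain = sum of relevance scores
Position 1: rel=2, running sum=2
Position 2: rel=5, running sum=7
Position 3: rel=1, running sum=8
Position 4: rel=4, running sum=12
CG = 12

12


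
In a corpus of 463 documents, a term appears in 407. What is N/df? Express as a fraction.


IDF ratio = N / df
= 463 / 407
= 463/407

463/407


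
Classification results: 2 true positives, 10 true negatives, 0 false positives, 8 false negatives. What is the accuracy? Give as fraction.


Accuracy = (TP + TN) / (TP + TN + FP + FN)
TP + TN = 2 + 10 = 12
Total = 2 + 10 + 0 + 8 = 20
Accuracy = 12 / 20 = 3/5

3/5


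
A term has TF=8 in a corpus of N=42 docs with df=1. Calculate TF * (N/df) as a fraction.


TF * (N/df)
= 8 * (42/1)
= 8 * 42
= 336

336


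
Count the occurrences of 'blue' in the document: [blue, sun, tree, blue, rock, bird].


Document has 6 words
Scanning for 'blue':
Found at positions: [0, 3]
Count = 2

2


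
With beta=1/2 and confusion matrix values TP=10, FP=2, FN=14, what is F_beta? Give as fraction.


P = TP/(TP+FP) = 10/12 = 5/6
R = TP/(TP+FN) = 10/24 = 5/12
beta^2 = 1/2^2 = 1/4
(1 + beta^2) = 5/4
Numerator = (1+beta^2)*P*R = 125/288
Denominator = beta^2*P + R = 5/24 + 5/12 = 5/8
F_beta = 25/36

25/36


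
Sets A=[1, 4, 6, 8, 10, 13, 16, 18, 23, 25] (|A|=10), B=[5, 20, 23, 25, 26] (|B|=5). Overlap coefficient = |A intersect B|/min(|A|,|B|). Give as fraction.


A intersect B = [23, 25]
|A intersect B| = 2
min(|A|, |B|) = min(10, 5) = 5
Overlap = 2 / 5 = 2/5

2/5


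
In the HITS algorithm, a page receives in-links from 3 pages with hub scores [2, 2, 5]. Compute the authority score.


Authority = sum of hub scores of in-linkers
In-link 1: hub score = 2
In-link 2: hub score = 2
In-link 3: hub score = 5
Authority = 2 + 2 + 5 = 9

9


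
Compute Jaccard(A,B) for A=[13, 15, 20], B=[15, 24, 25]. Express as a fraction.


A intersect B = [15]
|A intersect B| = 1
A union B = [13, 15, 20, 24, 25]
|A union B| = 5
Jaccard = 1/5 = 1/5

1/5


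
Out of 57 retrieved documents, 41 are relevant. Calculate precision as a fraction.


Precision = relevant_retrieved / total_retrieved
= 41 / 57
= 41 / (41 + 16)
= 41/57

41/57


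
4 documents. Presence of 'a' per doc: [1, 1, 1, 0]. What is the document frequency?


Checking each document for 'a':
Doc 1: present
Doc 2: present
Doc 3: present
Doc 4: absent
df = sum of presences = 1 + 1 + 1 + 0 = 3

3


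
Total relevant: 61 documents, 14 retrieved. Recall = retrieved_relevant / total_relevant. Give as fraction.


Recall = retrieved_relevant / total_relevant
= 14 / 61
= 14 / (14 + 47)
= 14/61

14/61


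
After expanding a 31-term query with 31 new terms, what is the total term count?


Original terms: 31
Expansion terms: 31
Total = 31 + 31 = 62

62


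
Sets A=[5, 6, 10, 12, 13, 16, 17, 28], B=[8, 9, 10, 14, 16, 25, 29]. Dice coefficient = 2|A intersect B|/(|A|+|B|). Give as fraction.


A intersect B = [10, 16]
|A intersect B| = 2
|A| = 8, |B| = 7
Dice = 2*2 / (8+7)
= 4 / 15 = 4/15

4/15


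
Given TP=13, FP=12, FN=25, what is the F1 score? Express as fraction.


F1 = 2 * P * R / (P + R)
P = TP/(TP+FP) = 13/25 = 13/25
R = TP/(TP+FN) = 13/38 = 13/38
2 * P * R = 2 * 13/25 * 13/38 = 169/475
P + R = 13/25 + 13/38 = 819/950
F1 = 169/475 / 819/950 = 26/63

26/63


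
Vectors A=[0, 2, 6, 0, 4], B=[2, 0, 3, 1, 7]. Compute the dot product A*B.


Dot product = sum of element-wise products
A[0]*B[0] = 0*2 = 0
A[1]*B[1] = 2*0 = 0
A[2]*B[2] = 6*3 = 18
A[3]*B[3] = 0*1 = 0
A[4]*B[4] = 4*7 = 28
Sum = 0 + 0 + 18 + 0 + 28 = 46

46


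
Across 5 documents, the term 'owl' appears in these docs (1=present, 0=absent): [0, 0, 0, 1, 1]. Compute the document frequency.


Checking each document for 'owl':
Doc 1: absent
Doc 2: absent
Doc 3: absent
Doc 4: present
Doc 5: present
df = sum of presences = 0 + 0 + 0 + 1 + 1 = 2

2


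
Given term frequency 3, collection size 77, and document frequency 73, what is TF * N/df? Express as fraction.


TF * (N/df)
= 3 * (77/73)
= 3 * 77/73
= 231/73

231/73


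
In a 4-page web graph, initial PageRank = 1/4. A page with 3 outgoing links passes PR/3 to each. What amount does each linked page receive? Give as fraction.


Initial PR = 1/4 = 1/4
Outlinks = 3
Contribution per link = PR / outlinks
= 1/4 / 3
= 1/12

1/12


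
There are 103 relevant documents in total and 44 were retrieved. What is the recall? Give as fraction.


Recall = retrieved_relevant / total_relevant
= 44 / 103
= 44 / (44 + 59)
= 44/103

44/103


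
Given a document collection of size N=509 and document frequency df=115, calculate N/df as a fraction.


IDF ratio = N / df
= 509 / 115
= 509/115

509/115


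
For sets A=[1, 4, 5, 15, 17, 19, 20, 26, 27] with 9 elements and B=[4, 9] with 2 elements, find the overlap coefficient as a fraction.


A intersect B = [4]
|A intersect B| = 1
min(|A|, |B|) = min(9, 2) = 2
Overlap = 1 / 2 = 1/2

1/2


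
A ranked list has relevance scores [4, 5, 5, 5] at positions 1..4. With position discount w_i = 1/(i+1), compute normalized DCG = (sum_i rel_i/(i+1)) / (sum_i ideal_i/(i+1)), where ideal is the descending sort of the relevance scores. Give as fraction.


Position discount weights w_i = 1/(i+1) for i=1..4:
Weights = [1/2, 1/3, 1/4, 1/5]
Actual relevance: [4, 5, 5, 5]
DCG = 4/2 + 5/3 + 5/4 + 5/5 = 71/12
Ideal relevance (sorted desc): [5, 5, 5, 4]
Ideal DCG = 5/2 + 5/3 + 5/4 + 4/5 = 373/60
nDCG = DCG / ideal_DCG = 71/12 / 373/60 = 355/373

355/373


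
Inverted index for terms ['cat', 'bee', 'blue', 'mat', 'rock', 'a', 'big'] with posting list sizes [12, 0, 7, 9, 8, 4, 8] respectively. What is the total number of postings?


Summing posting list sizes:
'cat': 12 postings
'bee': 0 postings
'blue': 7 postings
'mat': 9 postings
'rock': 8 postings
'a': 4 postings
'big': 8 postings
Total = 12 + 0 + 7 + 9 + 8 + 4 + 8 = 48

48


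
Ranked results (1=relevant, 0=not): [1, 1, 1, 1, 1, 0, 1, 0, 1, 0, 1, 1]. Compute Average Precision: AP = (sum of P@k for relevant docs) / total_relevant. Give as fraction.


Computing P@k for each relevant position:
Position 1: relevant, P@1 = 1/1 = 1
Position 2: relevant, P@2 = 2/2 = 1
Position 3: relevant, P@3 = 3/3 = 1
Position 4: relevant, P@4 = 4/4 = 1
Position 5: relevant, P@5 = 5/5 = 1
Position 6: not relevant
Position 7: relevant, P@7 = 6/7 = 6/7
Position 8: not relevant
Position 9: relevant, P@9 = 7/9 = 7/9
Position 10: not relevant
Position 11: relevant, P@11 = 8/11 = 8/11
Position 12: relevant, P@12 = 9/12 = 3/4
Sum of P@k = 1 + 1 + 1 + 1 + 1 + 6/7 + 7/9 + 8/11 + 3/4 = 22487/2772
AP = 22487/2772 / 9 = 22487/24948

22487/24948


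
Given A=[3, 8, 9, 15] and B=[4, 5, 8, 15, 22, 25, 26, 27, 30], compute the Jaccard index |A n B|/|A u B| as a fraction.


A intersect B = [8, 15]
|A intersect B| = 2
A union B = [3, 4, 5, 8, 9, 15, 22, 25, 26, 27, 30]
|A union B| = 11
Jaccard = 2/11 = 2/11

2/11


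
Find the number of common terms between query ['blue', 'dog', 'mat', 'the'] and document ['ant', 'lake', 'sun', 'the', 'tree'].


Query terms: ['blue', 'dog', 'mat', 'the']
Document terms: ['ant', 'lake', 'sun', 'the', 'tree']
Common terms: ['the']
Overlap count = 1

1


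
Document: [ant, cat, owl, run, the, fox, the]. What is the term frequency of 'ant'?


Document has 7 words
Scanning for 'ant':
Found at positions: [0]
Count = 1

1


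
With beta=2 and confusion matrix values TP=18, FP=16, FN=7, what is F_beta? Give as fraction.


P = TP/(TP+FP) = 18/34 = 9/17
R = TP/(TP+FN) = 18/25 = 18/25
beta^2 = 2^2 = 4
(1 + beta^2) = 5
Numerator = (1+beta^2)*P*R = 162/85
Denominator = beta^2*P + R = 36/17 + 18/25 = 1206/425
F_beta = 45/67

45/67


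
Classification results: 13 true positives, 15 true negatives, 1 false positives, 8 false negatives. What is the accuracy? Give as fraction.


Accuracy = (TP + TN) / (TP + TN + FP + FN)
TP + TN = 13 + 15 = 28
Total = 13 + 15 + 1 + 8 = 37
Accuracy = 28 / 37 = 28/37

28/37


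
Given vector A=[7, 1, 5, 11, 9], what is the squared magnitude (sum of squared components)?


|A|^2 = sum of squared components
A[0]^2 = 7^2 = 49
A[1]^2 = 1^2 = 1
A[2]^2 = 5^2 = 25
A[3]^2 = 11^2 = 121
A[4]^2 = 9^2 = 81
Sum = 49 + 1 + 25 + 121 + 81 = 277

277


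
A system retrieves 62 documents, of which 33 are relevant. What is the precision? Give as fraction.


Precision = relevant_retrieved / total_retrieved
= 33 / 62
= 33 / (33 + 29)
= 33/62

33/62


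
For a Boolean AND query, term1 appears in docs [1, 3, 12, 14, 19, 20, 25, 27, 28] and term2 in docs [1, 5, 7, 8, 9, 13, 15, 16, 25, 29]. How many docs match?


Boolean AND: find intersection of posting lists
term1 docs: [1, 3, 12, 14, 19, 20, 25, 27, 28]
term2 docs: [1, 5, 7, 8, 9, 13, 15, 16, 25, 29]
Intersection: [1, 25]
|intersection| = 2

2


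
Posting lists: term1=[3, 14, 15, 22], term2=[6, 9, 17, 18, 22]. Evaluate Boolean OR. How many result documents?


Boolean OR: find union of posting lists
term1 docs: [3, 14, 15, 22]
term2 docs: [6, 9, 17, 18, 22]
Union: [3, 6, 9, 14, 15, 17, 18, 22]
|union| = 8

8


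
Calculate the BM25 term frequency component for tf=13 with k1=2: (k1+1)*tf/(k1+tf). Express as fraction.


BM25 TF component = (k1+1)*tf / (k1+tf)
k1 = 2, tf = 13
Numerator = (2+1)*13 = 39
Denominator = 2 + 13 = 15
= 39/15 = 13/5

13/5


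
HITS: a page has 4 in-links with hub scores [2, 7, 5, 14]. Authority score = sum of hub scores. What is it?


Authority = sum of hub scores of in-linkers
In-link 1: hub score = 2
In-link 2: hub score = 7
In-link 3: hub score = 5
In-link 4: hub score = 14
Authority = 2 + 7 + 5 + 14 = 28

28


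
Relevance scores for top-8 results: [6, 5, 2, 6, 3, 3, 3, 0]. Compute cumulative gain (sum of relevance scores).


Cumulative Gain = sum of relevance scores
Position 1: rel=6, running sum=6
Position 2: rel=5, running sum=11
Position 3: rel=2, running sum=13
Position 4: rel=6, running sum=19
Position 5: rel=3, running sum=22
Position 6: rel=3, running sum=25
Position 7: rel=3, running sum=28
Position 8: rel=0, running sum=28
CG = 28

28


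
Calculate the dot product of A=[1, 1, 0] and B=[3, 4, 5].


Dot product = sum of element-wise products
A[0]*B[0] = 1*3 = 3
A[1]*B[1] = 1*4 = 4
A[2]*B[2] = 0*5 = 0
Sum = 3 + 4 + 0 = 7

7


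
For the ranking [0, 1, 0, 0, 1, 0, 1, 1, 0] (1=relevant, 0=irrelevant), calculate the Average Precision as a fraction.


Computing P@k for each relevant position:
Position 1: not relevant
Position 2: relevant, P@2 = 1/2 = 1/2
Position 3: not relevant
Position 4: not relevant
Position 5: relevant, P@5 = 2/5 = 2/5
Position 6: not relevant
Position 7: relevant, P@7 = 3/7 = 3/7
Position 8: relevant, P@8 = 4/8 = 1/2
Position 9: not relevant
Sum of P@k = 1/2 + 2/5 + 3/7 + 1/2 = 64/35
AP = 64/35 / 4 = 16/35

16/35


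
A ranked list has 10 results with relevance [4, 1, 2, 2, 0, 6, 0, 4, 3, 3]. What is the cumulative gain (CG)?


Cumulative Gain = sum of relevance scores
Position 1: rel=4, running sum=4
Position 2: rel=1, running sum=5
Position 3: rel=2, running sum=7
Position 4: rel=2, running sum=9
Position 5: rel=0, running sum=9
Position 6: rel=6, running sum=15
Position 7: rel=0, running sum=15
Position 8: rel=4, running sum=19
Position 9: rel=3, running sum=22
Position 10: rel=3, running sum=25
CG = 25

25


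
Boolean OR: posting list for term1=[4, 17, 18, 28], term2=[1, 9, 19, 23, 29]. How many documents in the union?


Boolean OR: find union of posting lists
term1 docs: [4, 17, 18, 28]
term2 docs: [1, 9, 19, 23, 29]
Union: [1, 4, 9, 17, 18, 19, 23, 28, 29]
|union| = 9

9


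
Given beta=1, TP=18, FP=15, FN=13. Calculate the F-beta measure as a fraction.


P = TP/(TP+FP) = 18/33 = 6/11
R = TP/(TP+FN) = 18/31 = 18/31
beta^2 = 1^2 = 1
(1 + beta^2) = 2
Numerator = (1+beta^2)*P*R = 216/341
Denominator = beta^2*P + R = 6/11 + 18/31 = 384/341
F_beta = 9/16

9/16


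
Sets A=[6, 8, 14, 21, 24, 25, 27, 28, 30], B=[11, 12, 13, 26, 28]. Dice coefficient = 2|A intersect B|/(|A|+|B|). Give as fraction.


A intersect B = [28]
|A intersect B| = 1
|A| = 9, |B| = 5
Dice = 2*1 / (9+5)
= 2 / 14 = 1/7

1/7


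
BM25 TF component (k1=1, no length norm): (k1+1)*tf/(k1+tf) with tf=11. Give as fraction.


BM25 TF component = (k1+1)*tf / (k1+tf)
k1 = 1, tf = 11
Numerator = (1+1)*11 = 22
Denominator = 1 + 11 = 12
= 22/12 = 11/6

11/6


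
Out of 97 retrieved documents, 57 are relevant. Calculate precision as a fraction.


Precision = relevant_retrieved / total_retrieved
= 57 / 97
= 57 / (57 + 40)
= 57/97

57/97


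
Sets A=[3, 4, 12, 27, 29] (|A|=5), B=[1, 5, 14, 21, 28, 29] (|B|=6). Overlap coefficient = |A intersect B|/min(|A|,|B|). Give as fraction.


A intersect B = [29]
|A intersect B| = 1
min(|A|, |B|) = min(5, 6) = 5
Overlap = 1 / 5 = 1/5

1/5


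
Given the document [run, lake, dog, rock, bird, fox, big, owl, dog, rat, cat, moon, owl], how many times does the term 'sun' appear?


Document has 13 words
Scanning for 'sun':
Term not found in document
Count = 0

0


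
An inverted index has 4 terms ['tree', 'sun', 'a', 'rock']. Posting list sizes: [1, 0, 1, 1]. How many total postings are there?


Summing posting list sizes:
'tree': 1 postings
'sun': 0 postings
'a': 1 postings
'rock': 1 postings
Total = 1 + 0 + 1 + 1 = 3

3


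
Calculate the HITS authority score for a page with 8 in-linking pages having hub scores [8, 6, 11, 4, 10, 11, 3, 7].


Authority = sum of hub scores of in-linkers
In-link 1: hub score = 8
In-link 2: hub score = 6
In-link 3: hub score = 11
In-link 4: hub score = 4
In-link 5: hub score = 10
In-link 6: hub score = 11
In-link 7: hub score = 3
In-link 8: hub score = 7
Authority = 8 + 6 + 11 + 4 + 10 + 11 + 3 + 7 = 60

60


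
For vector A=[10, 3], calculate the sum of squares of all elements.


|A|^2 = sum of squared components
A[0]^2 = 10^2 = 100
A[1]^2 = 3^2 = 9
Sum = 100 + 9 = 109

109


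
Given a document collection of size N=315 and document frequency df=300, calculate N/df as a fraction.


IDF ratio = N / df
= 315 / 300
= 21/20

21/20


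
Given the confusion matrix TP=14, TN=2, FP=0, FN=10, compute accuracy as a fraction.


Accuracy = (TP + TN) / (TP + TN + FP + FN)
TP + TN = 14 + 2 = 16
Total = 14 + 2 + 0 + 10 = 26
Accuracy = 16 / 26 = 8/13

8/13


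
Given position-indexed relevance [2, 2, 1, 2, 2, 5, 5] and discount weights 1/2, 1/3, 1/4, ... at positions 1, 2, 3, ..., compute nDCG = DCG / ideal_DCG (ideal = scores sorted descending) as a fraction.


Position discount weights w_i = 1/(i+1) for i=1..7:
Weights = [1/2, 1/3, 1/4, 1/5, 1/6, 1/7, 1/8]
Actual relevance: [2, 2, 1, 2, 2, 5, 5]
DCG = 2/2 + 2/3 + 1/4 + 2/5 + 2/6 + 5/7 + 5/8 = 1117/280
Ideal relevance (sorted desc): [5, 5, 2, 2, 2, 2, 1]
Ideal DCG = 5/2 + 5/3 + 2/4 + 2/5 + 2/6 + 2/7 + 1/8 = 1627/280
nDCG = DCG / ideal_DCG = 1117/280 / 1627/280 = 1117/1627

1117/1627


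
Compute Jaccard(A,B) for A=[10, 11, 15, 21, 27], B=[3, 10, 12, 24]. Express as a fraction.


A intersect B = [10]
|A intersect B| = 1
A union B = [3, 10, 11, 12, 15, 21, 24, 27]
|A union B| = 8
Jaccard = 1/8 = 1/8

1/8


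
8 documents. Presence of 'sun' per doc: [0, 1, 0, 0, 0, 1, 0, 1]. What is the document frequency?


Checking each document for 'sun':
Doc 1: absent
Doc 2: present
Doc 3: absent
Doc 4: absent
Doc 5: absent
Doc 6: present
Doc 7: absent
Doc 8: present
df = sum of presences = 0 + 1 + 0 + 0 + 0 + 1 + 0 + 1 = 3

3


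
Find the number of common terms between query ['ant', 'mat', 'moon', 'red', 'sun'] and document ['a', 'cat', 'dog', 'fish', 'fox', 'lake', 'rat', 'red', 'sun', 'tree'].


Query terms: ['ant', 'mat', 'moon', 'red', 'sun']
Document terms: ['a', 'cat', 'dog', 'fish', 'fox', 'lake', 'rat', 'red', 'sun', 'tree']
Common terms: ['red', 'sun']
Overlap count = 2

2


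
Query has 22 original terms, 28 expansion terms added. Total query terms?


Original terms: 22
Expansion terms: 28
Total = 22 + 28 = 50

50


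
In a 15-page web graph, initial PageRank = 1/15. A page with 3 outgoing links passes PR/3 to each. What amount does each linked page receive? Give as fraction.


Initial PR = 1/15 = 1/15
Outlinks = 3
Contribution per link = PR / outlinks
= 1/15 / 3
= 1/45

1/45


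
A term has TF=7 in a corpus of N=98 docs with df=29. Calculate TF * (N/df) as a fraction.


TF * (N/df)
= 7 * (98/29)
= 7 * 98/29
= 686/29

686/29


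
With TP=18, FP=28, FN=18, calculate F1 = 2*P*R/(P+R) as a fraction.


F1 = 2 * P * R / (P + R)
P = TP/(TP+FP) = 18/46 = 9/23
R = TP/(TP+FN) = 18/36 = 1/2
2 * P * R = 2 * 9/23 * 1/2 = 9/23
P + R = 9/23 + 1/2 = 41/46
F1 = 9/23 / 41/46 = 18/41

18/41


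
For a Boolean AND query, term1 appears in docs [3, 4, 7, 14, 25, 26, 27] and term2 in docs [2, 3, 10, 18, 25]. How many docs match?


Boolean AND: find intersection of posting lists
term1 docs: [3, 4, 7, 14, 25, 26, 27]
term2 docs: [2, 3, 10, 18, 25]
Intersection: [3, 25]
|intersection| = 2

2


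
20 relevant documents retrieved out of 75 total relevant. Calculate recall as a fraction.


Recall = retrieved_relevant / total_relevant
= 20 / 75
= 20 / (20 + 55)
= 4/15

4/15


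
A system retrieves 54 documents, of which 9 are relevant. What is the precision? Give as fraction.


Precision = relevant_retrieved / total_retrieved
= 9 / 54
= 9 / (9 + 45)
= 1/6

1/6


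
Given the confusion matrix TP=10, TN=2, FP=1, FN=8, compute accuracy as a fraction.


Accuracy = (TP + TN) / (TP + TN + FP + FN)
TP + TN = 10 + 2 = 12
Total = 10 + 2 + 1 + 8 = 21
Accuracy = 12 / 21 = 4/7

4/7


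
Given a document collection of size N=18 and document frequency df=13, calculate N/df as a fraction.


IDF ratio = N / df
= 18 / 13
= 18/13

18/13


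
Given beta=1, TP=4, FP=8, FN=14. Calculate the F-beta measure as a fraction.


P = TP/(TP+FP) = 4/12 = 1/3
R = TP/(TP+FN) = 4/18 = 2/9
beta^2 = 1^2 = 1
(1 + beta^2) = 2
Numerator = (1+beta^2)*P*R = 4/27
Denominator = beta^2*P + R = 1/3 + 2/9 = 5/9
F_beta = 4/15

4/15


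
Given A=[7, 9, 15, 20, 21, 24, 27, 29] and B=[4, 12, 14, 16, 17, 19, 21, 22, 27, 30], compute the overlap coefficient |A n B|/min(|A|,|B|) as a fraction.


A intersect B = [21, 27]
|A intersect B| = 2
min(|A|, |B|) = min(8, 10) = 8
Overlap = 2 / 8 = 1/4

1/4


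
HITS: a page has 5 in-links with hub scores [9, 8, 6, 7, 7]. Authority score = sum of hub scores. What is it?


Authority = sum of hub scores of in-linkers
In-link 1: hub score = 9
In-link 2: hub score = 8
In-link 3: hub score = 6
In-link 4: hub score = 7
In-link 5: hub score = 7
Authority = 9 + 8 + 6 + 7 + 7 = 37

37


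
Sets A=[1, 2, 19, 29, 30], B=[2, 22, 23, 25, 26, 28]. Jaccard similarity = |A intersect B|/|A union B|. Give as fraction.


A intersect B = [2]
|A intersect B| = 1
A union B = [1, 2, 19, 22, 23, 25, 26, 28, 29, 30]
|A union B| = 10
Jaccard = 1/10 = 1/10

1/10


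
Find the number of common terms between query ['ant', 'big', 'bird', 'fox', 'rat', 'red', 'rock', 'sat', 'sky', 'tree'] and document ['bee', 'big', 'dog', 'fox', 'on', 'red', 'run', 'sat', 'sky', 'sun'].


Query terms: ['ant', 'big', 'bird', 'fox', 'rat', 'red', 'rock', 'sat', 'sky', 'tree']
Document terms: ['bee', 'big', 'dog', 'fox', 'on', 'red', 'run', 'sat', 'sky', 'sun']
Common terms: ['big', 'fox', 'red', 'sat', 'sky']
Overlap count = 5

5


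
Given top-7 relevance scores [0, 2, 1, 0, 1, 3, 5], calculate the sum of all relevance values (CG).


Cumulative Gain = sum of relevance scores
Position 1: rel=0, running sum=0
Position 2: rel=2, running sum=2
Position 3: rel=1, running sum=3
Position 4: rel=0, running sum=3
Position 5: rel=1, running sum=4
Position 6: rel=3, running sum=7
Position 7: rel=5, running sum=12
CG = 12

12


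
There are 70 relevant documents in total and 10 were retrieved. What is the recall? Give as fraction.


Recall = retrieved_relevant / total_relevant
= 10 / 70
= 10 / (10 + 60)
= 1/7

1/7


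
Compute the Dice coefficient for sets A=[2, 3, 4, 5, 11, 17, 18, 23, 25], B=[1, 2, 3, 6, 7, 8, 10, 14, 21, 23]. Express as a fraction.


A intersect B = [2, 3, 23]
|A intersect B| = 3
|A| = 9, |B| = 10
Dice = 2*3 / (9+10)
= 6 / 19 = 6/19

6/19


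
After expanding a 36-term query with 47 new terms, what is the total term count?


Original terms: 36
Expansion terms: 47
Total = 36 + 47 = 83

83


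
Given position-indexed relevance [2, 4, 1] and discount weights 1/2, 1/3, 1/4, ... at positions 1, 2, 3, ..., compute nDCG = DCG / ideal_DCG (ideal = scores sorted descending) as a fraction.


Position discount weights w_i = 1/(i+1) for i=1..3:
Weights = [1/2, 1/3, 1/4]
Actual relevance: [2, 4, 1]
DCG = 2/2 + 4/3 + 1/4 = 31/12
Ideal relevance (sorted desc): [4, 2, 1]
Ideal DCG = 4/2 + 2/3 + 1/4 = 35/12
nDCG = DCG / ideal_DCG = 31/12 / 35/12 = 31/35

31/35


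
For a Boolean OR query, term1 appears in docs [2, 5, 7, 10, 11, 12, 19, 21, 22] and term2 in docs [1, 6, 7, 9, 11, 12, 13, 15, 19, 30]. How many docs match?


Boolean OR: find union of posting lists
term1 docs: [2, 5, 7, 10, 11, 12, 19, 21, 22]
term2 docs: [1, 6, 7, 9, 11, 12, 13, 15, 19, 30]
Union: [1, 2, 5, 6, 7, 9, 10, 11, 12, 13, 15, 19, 21, 22, 30]
|union| = 15

15


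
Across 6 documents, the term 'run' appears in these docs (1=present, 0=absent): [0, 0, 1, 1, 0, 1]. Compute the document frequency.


Checking each document for 'run':
Doc 1: absent
Doc 2: absent
Doc 3: present
Doc 4: present
Doc 5: absent
Doc 6: present
df = sum of presences = 0 + 0 + 1 + 1 + 0 + 1 = 3

3


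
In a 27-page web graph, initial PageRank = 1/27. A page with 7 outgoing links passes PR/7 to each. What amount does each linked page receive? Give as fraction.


Initial PR = 1/27 = 1/27
Outlinks = 7
Contribution per link = PR / outlinks
= 1/27 / 7
= 1/189

1/189


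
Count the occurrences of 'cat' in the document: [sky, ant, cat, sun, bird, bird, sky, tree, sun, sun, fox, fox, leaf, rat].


Document has 14 words
Scanning for 'cat':
Found at positions: [2]
Count = 1

1


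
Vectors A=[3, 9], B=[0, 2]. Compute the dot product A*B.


Dot product = sum of element-wise products
A[0]*B[0] = 3*0 = 0
A[1]*B[1] = 9*2 = 18
Sum = 0 + 18 = 18

18


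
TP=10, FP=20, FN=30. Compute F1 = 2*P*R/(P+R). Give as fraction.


F1 = 2 * P * R / (P + R)
P = TP/(TP+FP) = 10/30 = 1/3
R = TP/(TP+FN) = 10/40 = 1/4
2 * P * R = 2 * 1/3 * 1/4 = 1/6
P + R = 1/3 + 1/4 = 7/12
F1 = 1/6 / 7/12 = 2/7

2/7


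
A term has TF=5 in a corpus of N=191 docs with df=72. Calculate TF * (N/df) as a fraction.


TF * (N/df)
= 5 * (191/72)
= 5 * 191/72
= 955/72

955/72


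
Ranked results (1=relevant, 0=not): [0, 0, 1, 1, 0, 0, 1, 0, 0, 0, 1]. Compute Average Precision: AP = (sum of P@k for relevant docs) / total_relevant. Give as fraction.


Computing P@k for each relevant position:
Position 1: not relevant
Position 2: not relevant
Position 3: relevant, P@3 = 1/3 = 1/3
Position 4: relevant, P@4 = 2/4 = 1/2
Position 5: not relevant
Position 6: not relevant
Position 7: relevant, P@7 = 3/7 = 3/7
Position 8: not relevant
Position 9: not relevant
Position 10: not relevant
Position 11: relevant, P@11 = 4/11 = 4/11
Sum of P@k = 1/3 + 1/2 + 3/7 + 4/11 = 751/462
AP = 751/462 / 4 = 751/1848

751/1848


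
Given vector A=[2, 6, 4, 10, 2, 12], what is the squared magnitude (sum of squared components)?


|A|^2 = sum of squared components
A[0]^2 = 2^2 = 4
A[1]^2 = 6^2 = 36
A[2]^2 = 4^2 = 16
A[3]^2 = 10^2 = 100
A[4]^2 = 2^2 = 4
A[5]^2 = 12^2 = 144
Sum = 4 + 36 + 16 + 100 + 4 + 144 = 304

304


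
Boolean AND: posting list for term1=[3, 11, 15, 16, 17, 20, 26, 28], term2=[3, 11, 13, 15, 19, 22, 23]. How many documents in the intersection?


Boolean AND: find intersection of posting lists
term1 docs: [3, 11, 15, 16, 17, 20, 26, 28]
term2 docs: [3, 11, 13, 15, 19, 22, 23]
Intersection: [3, 11, 15]
|intersection| = 3

3


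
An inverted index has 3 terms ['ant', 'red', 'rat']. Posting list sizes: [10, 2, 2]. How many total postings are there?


Summing posting list sizes:
'ant': 10 postings
'red': 2 postings
'rat': 2 postings
Total = 10 + 2 + 2 = 14

14


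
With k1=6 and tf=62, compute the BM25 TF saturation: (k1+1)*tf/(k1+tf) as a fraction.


BM25 TF component = (k1+1)*tf / (k1+tf)
k1 = 6, tf = 62
Numerator = (6+1)*62 = 434
Denominator = 6 + 62 = 68
= 434/68 = 217/34

217/34


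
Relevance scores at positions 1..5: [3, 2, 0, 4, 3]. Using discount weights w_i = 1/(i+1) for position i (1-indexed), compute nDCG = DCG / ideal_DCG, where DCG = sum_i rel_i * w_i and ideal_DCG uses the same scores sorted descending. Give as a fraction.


Position discount weights w_i = 1/(i+1) for i=1..5:
Weights = [1/2, 1/3, 1/4, 1/5, 1/6]
Actual relevance: [3, 2, 0, 4, 3]
DCG = 3/2 + 2/3 + 0/4 + 4/5 + 3/6 = 52/15
Ideal relevance (sorted desc): [4, 3, 3, 2, 0]
Ideal DCG = 4/2 + 3/3 + 3/4 + 2/5 + 0/6 = 83/20
nDCG = DCG / ideal_DCG = 52/15 / 83/20 = 208/249

208/249


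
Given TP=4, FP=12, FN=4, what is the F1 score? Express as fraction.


F1 = 2 * P * R / (P + R)
P = TP/(TP+FP) = 4/16 = 1/4
R = TP/(TP+FN) = 4/8 = 1/2
2 * P * R = 2 * 1/4 * 1/2 = 1/4
P + R = 1/4 + 1/2 = 3/4
F1 = 1/4 / 3/4 = 1/3

1/3


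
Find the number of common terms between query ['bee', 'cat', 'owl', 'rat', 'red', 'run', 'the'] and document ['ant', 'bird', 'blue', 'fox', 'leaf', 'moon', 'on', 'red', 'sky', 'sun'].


Query terms: ['bee', 'cat', 'owl', 'rat', 'red', 'run', 'the']
Document terms: ['ant', 'bird', 'blue', 'fox', 'leaf', 'moon', 'on', 'red', 'sky', 'sun']
Common terms: ['red']
Overlap count = 1

1


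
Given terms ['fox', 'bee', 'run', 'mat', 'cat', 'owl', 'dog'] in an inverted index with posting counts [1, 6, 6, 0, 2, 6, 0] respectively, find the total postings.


Summing posting list sizes:
'fox': 1 postings
'bee': 6 postings
'run': 6 postings
'mat': 0 postings
'cat': 2 postings
'owl': 6 postings
'dog': 0 postings
Total = 1 + 6 + 6 + 0 + 2 + 6 + 0 = 21

21


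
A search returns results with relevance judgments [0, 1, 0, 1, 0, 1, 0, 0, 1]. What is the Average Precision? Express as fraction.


Computing P@k for each relevant position:
Position 1: not relevant
Position 2: relevant, P@2 = 1/2 = 1/2
Position 3: not relevant
Position 4: relevant, P@4 = 2/4 = 1/2
Position 5: not relevant
Position 6: relevant, P@6 = 3/6 = 1/2
Position 7: not relevant
Position 8: not relevant
Position 9: relevant, P@9 = 4/9 = 4/9
Sum of P@k = 1/2 + 1/2 + 1/2 + 4/9 = 35/18
AP = 35/18 / 4 = 35/72

35/72
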